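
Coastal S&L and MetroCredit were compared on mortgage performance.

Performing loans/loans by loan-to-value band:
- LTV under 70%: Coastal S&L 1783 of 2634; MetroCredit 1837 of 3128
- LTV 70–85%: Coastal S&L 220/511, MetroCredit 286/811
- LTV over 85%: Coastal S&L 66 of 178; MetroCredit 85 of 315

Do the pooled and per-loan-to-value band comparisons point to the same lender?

LTV under 70%: Coastal S&L 1783/2634 = 67.7%, MetroCredit 1837/3128 = 58.7% → Coastal S&L
LTV 70–85%: Coastal S&L 220/511 = 43.1%, MetroCredit 286/811 = 35.3% → Coastal S&L
LTV over 85%: Coastal S&L 66/178 = 37.1%, MetroCredit 85/315 = 27.0% → Coastal S&L
Overall: Coastal S&L 2069/3323 = 62.3%, MetroCredit 2208/4254 = 51.9% → Coastal S&L
Coastal S&L wins overall and in every loan-to-value group — no reversal.

Yes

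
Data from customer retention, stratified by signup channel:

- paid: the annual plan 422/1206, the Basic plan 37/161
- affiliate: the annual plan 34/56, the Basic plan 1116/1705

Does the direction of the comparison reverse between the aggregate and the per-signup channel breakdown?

Paid: the annual plan 422/1206 = 35.0%, the Basic plan 37/161 = 23.0% → the annual plan
Affiliate: the annual plan 34/56 = 60.7%, the Basic plan 1116/1705 = 65.5% → the Basic plan
Overall: the annual plan 456/1262 = 36.1%, the Basic plan 1153/1866 = 61.8% → the Basic plan
Neither sweeps: the annual plan wins 1 of 2 groups, the Basic plan wins 1. The Basic plan wins overall but not every group — no Simpson reversal.

No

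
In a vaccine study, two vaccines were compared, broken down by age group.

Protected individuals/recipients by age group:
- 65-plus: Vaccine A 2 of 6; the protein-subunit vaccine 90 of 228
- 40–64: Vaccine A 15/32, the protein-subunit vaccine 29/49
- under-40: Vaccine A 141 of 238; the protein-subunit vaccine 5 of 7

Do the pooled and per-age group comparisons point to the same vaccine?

No

65-plus: Vaccine A 2/6 = 33.3%, the protein-subunit vaccine 90/228 = 39.5% → the protein-subunit vaccine
40–64: Vaccine A 15/32 = 46.9%, the protein-subunit vaccine 29/49 = 59.2% → the protein-subunit vaccine
Under-40: Vaccine A 141/238 = 59.2%, the protein-subunit vaccine 5/7 = 71.4% → the protein-subunit vaccine
Overall: Vaccine A 158/276 = 57.2%, the protein-subunit vaccine 124/284 = 43.7% → Vaccine A
The protein-subunit vaccine wins each age group but Vaccine A wins overall — the comparison reverses. The protein-subunit vaccine's recipients skew toward 65-plus, which has a lower base rate.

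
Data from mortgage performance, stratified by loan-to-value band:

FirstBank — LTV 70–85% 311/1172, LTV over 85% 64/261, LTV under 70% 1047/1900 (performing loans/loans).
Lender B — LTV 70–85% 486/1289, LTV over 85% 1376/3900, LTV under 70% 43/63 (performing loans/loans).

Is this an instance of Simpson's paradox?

LTV 70–85%: FirstBank 311/1172 = 26.5%, Lender B 486/1289 = 37.7% → Lender B
LTV over 85%: FirstBank 64/261 = 24.5%, Lender B 1376/3900 = 35.3% → Lender B
LTV under 70%: FirstBank 1047/1900 = 55.1%, Lender B 43/63 = 68.3% → Lender B
Overall: FirstBank 1422/3333 = 42.7%, Lender B 1905/5252 = 36.3% → FirstBank
Lender B wins each loan-to-value group but FirstBank wins overall — the comparison reverses. Lender B's loans skew toward LTV over 85%, which has a lower base rate.

Yes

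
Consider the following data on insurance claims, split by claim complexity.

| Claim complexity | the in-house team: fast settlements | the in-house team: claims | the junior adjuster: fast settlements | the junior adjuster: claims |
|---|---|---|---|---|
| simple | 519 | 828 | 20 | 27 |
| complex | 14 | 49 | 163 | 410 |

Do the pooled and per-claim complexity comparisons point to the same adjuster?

No

Simple: the in-house team 519/828 = 62.7%, the junior adjuster 20/27 = 74.1% → the junior adjuster
Complex: the in-house team 14/49 = 28.6%, the junior adjuster 163/410 = 39.8% → the junior adjuster
Overall: the in-house team 533/877 = 60.8%, the junior adjuster 183/437 = 41.9% → the in-house team
The junior adjuster wins each claim group but the in-house team wins overall — the comparison reverses. The junior adjuster's claims skew toward complex, which has a lower base rate.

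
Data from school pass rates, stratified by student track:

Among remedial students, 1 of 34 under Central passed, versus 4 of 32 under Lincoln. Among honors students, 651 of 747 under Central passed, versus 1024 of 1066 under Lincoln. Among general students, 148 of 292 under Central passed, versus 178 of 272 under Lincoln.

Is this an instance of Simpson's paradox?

No

Remedial: Central 1/34 = 2.9%, Lincoln 4/32 = 12.5% → Lincoln
Honors: Central 651/747 = 87.1%, Lincoln 1024/1066 = 96.1% → Lincoln
General: Central 148/292 = 50.7%, Lincoln 178/272 = 65.4% → Lincoln
Overall: Central 800/1073 = 74.6%, Lincoln 1206/1370 = 88.0% → Lincoln
Lincoln wins overall and in every student group — no reversal.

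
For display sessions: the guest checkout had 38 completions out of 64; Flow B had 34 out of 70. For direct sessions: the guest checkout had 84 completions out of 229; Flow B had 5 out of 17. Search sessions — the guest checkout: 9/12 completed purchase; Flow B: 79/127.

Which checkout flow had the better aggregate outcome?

Flow B

Display: the guest checkout 38/64 = 59.4%, Flow B 34/70 = 48.6% → the guest checkout
Direct: the guest checkout 84/229 = 36.7%, Flow B 5/17 = 29.4% → the guest checkout
Search: the guest checkout 9/12 = 75.0%, Flow B 79/127 = 62.2% → the guest checkout
Overall: the guest checkout 131/305 = 43.0%, Flow B 118/214 = 55.1% → Flow B
(The guest checkout wins every traffic group but Flow B wins overall — the guest checkout's sessions skew toward the low-rate direct group.)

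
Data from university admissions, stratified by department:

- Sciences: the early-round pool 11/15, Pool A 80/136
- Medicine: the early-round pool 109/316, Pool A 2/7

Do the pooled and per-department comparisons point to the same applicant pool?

Sciences: the early-round pool 11/15 = 73.3%, Pool A 80/136 = 58.8% → the early-round pool
Medicine: the early-round pool 109/316 = 34.5%, Pool A 2/7 = 28.6% → the early-round pool
Overall: the early-round pool 120/331 = 36.3%, Pool A 82/143 = 57.3% → Pool A
The early-round pool wins each department group but Pool A wins overall — the comparison reverses. The early-round pool's applicants skew toward Medicine, which has a lower base rate.

No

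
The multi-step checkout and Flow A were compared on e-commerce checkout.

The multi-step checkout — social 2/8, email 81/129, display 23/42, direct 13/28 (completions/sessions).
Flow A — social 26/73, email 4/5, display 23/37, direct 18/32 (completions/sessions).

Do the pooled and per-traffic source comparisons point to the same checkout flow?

No

Social: the multi-step checkout 2/8 = 25.0%, Flow A 26/73 = 35.6% → Flow A
Email: the multi-step checkout 81/129 = 62.8%, Flow A 4/5 = 80.0% → Flow A
Display: the multi-step checkout 23/42 = 54.8%, Flow A 23/37 = 62.2% → Flow A
Direct: the multi-step checkout 13/28 = 46.4%, Flow A 18/32 = 56.2% → Flow A
Overall: the multi-step checkout 119/207 = 57.5%, Flow A 71/147 = 48.3% → the multi-step checkout
Flow A wins each traffic group but the multi-step checkout wins overall — the comparison reverses. Flow A's sessions skew toward social, which has a lower base rate.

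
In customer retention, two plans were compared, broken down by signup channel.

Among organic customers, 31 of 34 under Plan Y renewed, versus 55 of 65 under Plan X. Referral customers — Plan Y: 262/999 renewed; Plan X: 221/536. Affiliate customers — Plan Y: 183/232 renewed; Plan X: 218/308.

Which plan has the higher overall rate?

Plan X

Organic: Plan Y 31/34 = 91.2%, Plan X 55/65 = 84.6% → Plan Y
Referral: Plan Y 262/999 = 26.2%, Plan X 221/536 = 41.2% → Plan X
Affiliate: Plan Y 183/232 = 78.9%, Plan X 218/308 = 70.8% → Plan Y
Overall: Plan Y 476/1265 = 37.6%, Plan X 494/909 = 54.3% → Plan X
(Neither sweeps every signup group, but Plan X has the higher pooled rate.)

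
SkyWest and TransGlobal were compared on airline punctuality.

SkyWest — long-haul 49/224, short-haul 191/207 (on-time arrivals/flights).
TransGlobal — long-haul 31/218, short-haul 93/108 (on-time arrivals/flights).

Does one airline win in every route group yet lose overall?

Long-haul: SkyWest 49/224 = 21.9%, TransGlobal 31/218 = 14.2% → SkyWest
Short-haul: SkyWest 191/207 = 92.3%, TransGlobal 93/108 = 86.1% → SkyWest
Overall: SkyWest 240/431 = 55.7%, TransGlobal 124/326 = 38.0% → SkyWest
SkyWest wins overall and in every route group — no reversal.

No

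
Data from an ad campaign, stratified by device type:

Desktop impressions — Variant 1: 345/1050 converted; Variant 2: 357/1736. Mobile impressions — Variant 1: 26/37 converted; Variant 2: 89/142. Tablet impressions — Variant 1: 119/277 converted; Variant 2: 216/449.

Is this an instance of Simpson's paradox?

No

Desktop: Variant 1 345/1050 = 32.9%, Variant 2 357/1736 = 20.6% → Variant 1
Mobile: Variant 1 26/37 = 70.3%, Variant 2 89/142 = 62.7% → Variant 1
Tablet: Variant 1 119/277 = 43.0%, Variant 2 216/449 = 48.1% → Variant 2
Overall: Variant 1 490/1364 = 35.9%, Variant 2 662/2327 = 28.4% → Variant 1
Neither sweeps: Variant 1 wins 2 of 3 groups, Variant 2 wins 1. Variant 1 wins overall but not every group — no Simpson reversal.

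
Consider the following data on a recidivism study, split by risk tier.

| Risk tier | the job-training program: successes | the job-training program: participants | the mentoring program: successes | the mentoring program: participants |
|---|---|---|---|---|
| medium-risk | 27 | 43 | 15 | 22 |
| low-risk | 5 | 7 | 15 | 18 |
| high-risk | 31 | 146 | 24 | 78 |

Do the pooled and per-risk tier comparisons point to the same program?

Yes

Medium-risk: the job-training program 27/43 = 62.8%, the mentoring program 15/22 = 68.2% → the mentoring program
Low-risk: the job-training program 5/7 = 71.4%, the mentoring program 15/18 = 83.3% → the mentoring program
High-risk: the job-training program 31/146 = 21.2%, the mentoring program 24/78 = 30.8% → the mentoring program
Overall: the job-training program 63/196 = 32.1%, the mentoring program 54/118 = 45.8% → the mentoring program
The mentoring program wins overall and in every risk group — no reversal.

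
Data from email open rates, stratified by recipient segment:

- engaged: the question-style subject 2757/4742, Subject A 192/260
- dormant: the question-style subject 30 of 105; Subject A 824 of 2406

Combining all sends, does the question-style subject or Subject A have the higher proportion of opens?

the question-style subject

Engaged: the question-style subject 2757/4742 = 58.1%, Subject A 192/260 = 73.8% → Subject A
Dormant: the question-style subject 30/105 = 28.6%, Subject A 824/2406 = 34.2% → Subject A
Overall: the question-style subject 2787/4847 = 57.5%, Subject A 1016/2666 = 38.1% → the question-style subject
(Subject A wins every recipient group but the question-style subject wins overall — Subject A's sends skew toward the low-rate dormant group.)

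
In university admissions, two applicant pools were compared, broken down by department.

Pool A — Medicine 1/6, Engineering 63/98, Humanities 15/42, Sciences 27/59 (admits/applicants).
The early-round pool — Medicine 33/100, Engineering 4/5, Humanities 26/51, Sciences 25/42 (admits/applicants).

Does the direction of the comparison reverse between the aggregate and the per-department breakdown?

Medicine: Pool A 1/6 = 16.7%, the early-round pool 33/100 = 33.0% → the early-round pool
Engineering: Pool A 63/98 = 64.3%, the early-round pool 4/5 = 80.0% → the early-round pool
Humanities: Pool A 15/42 = 35.7%, the early-round pool 26/51 = 51.0% → the early-round pool
Sciences: Pool A 27/59 = 45.8%, the early-round pool 25/42 = 59.5% → the early-round pool
Overall: Pool A 106/205 = 51.7%, the early-round pool 88/198 = 44.4% → Pool A
The early-round pool wins each department group but Pool A wins overall — the comparison reverses. The early-round pool's applicants skew toward Medicine, which has a lower base rate.

Yes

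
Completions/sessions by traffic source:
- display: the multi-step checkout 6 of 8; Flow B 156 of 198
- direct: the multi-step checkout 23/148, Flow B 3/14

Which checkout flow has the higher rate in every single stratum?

Display: the multi-step checkout 6/8 = 75.0%, Flow B 156/198 = 78.8% → Flow B
Direct: the multi-step checkout 23/148 = 15.5%, Flow B 3/14 = 21.4% → Flow B
Flow B has the higher rate in both groups.

Flow B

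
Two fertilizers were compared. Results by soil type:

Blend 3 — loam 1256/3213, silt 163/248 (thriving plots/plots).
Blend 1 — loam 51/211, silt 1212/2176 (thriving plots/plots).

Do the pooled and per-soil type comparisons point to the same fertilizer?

No

Loam: Blend 3 1256/3213 = 39.1%, Blend 1 51/211 = 24.2% → Blend 3
Silt: Blend 3 163/248 = 65.7%, Blend 1 1212/2176 = 55.7% → Blend 3
Overall: Blend 3 1419/3461 = 41.0%, Blend 1 1263/2387 = 52.9% → Blend 1
Blend 3 wins each soil group but Blend 1 wins overall — the comparison reverses. Blend 3's plots skew toward loam, which has a lower base rate.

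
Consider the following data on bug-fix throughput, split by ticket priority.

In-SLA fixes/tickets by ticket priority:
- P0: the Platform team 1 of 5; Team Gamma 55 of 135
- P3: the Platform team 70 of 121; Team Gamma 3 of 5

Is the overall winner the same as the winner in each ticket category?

No

P0: the Platform team 1/5 = 20.0%, Team Gamma 55/135 = 40.7% → Team Gamma
P3: the Platform team 70/121 = 57.9%, Team Gamma 3/5 = 60.0% → Team Gamma
Overall: the Platform team 71/126 = 56.3%, Team Gamma 58/140 = 41.4% → the Platform team
Team Gamma wins each ticket group but the Platform team wins overall — the comparison reverses. Team Gamma's tickets skew toward P0, which has a lower base rate.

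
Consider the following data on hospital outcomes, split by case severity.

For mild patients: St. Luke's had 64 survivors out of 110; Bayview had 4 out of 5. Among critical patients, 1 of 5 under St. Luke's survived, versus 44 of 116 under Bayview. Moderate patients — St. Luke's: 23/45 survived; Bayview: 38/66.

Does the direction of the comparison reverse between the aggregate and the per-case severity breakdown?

Mild: St. Luke's 64/110 = 58.2%, Bayview 4/5 = 80.0% → Bayview
Critical: St. Luke's 1/5 = 20.0%, Bayview 44/116 = 37.9% → Bayview
Moderate: St. Luke's 23/45 = 51.1%, Bayview 38/66 = 57.6% → Bayview
Overall: St. Luke's 88/160 = 55.0%, Bayview 86/187 = 46.0% → St. Luke's
Bayview wins each case group but St. Luke's wins overall — the comparison reverses. Bayview's patients skew toward critical, which has a lower base rate.

Yes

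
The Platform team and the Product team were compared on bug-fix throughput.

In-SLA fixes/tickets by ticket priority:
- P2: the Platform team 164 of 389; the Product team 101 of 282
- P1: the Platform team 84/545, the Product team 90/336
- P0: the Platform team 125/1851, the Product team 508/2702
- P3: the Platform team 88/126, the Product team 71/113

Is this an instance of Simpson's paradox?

P2: the Platform team 164/389 = 42.2%, the Product team 101/282 = 35.8% → the Platform team
P1: the Platform team 84/545 = 15.4%, the Product team 90/336 = 26.8% → the Product team
P0: the Platform team 125/1851 = 6.8%, the Product team 508/2702 = 18.8% → the Product team
P3: the Platform team 88/126 = 69.8%, the Product team 71/113 = 62.8% → the Platform team
Overall: the Platform team 461/2911 = 15.8%, the Product team 770/3433 = 22.4% → the Product team
Neither sweeps: the Platform team wins 2 of 4 groups, the Product team wins 2. The Product team wins overall but not every group — no Simpson reversal.

No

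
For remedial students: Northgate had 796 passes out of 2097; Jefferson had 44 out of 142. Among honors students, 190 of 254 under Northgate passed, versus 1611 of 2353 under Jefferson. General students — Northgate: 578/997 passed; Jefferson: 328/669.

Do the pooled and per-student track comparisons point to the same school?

No

Remedial: Northgate 796/2097 = 38.0%, Jefferson 44/142 = 31.0% → Northgate
Honors: Northgate 190/254 = 74.8%, Jefferson 1611/2353 = 68.5% → Northgate
General: Northgate 578/997 = 58.0%, Jefferson 328/669 = 49.0% → Northgate
Overall: Northgate 1564/3348 = 46.7%, Jefferson 1983/3164 = 62.7% → Jefferson
Northgate wins each student group but Jefferson wins overall — the comparison reverses. Northgate's students skew toward remedial, which has a lower base rate.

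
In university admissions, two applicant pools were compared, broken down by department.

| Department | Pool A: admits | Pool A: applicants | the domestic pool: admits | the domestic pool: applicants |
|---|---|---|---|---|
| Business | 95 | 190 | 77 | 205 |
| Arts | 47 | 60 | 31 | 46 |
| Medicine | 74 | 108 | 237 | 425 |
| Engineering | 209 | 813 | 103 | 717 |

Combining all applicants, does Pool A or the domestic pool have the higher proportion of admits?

Business: Pool A 95/190 = 50.0%, the domestic pool 77/205 = 37.6% → Pool A
Arts: Pool A 47/60 = 78.3%, the domestic pool 31/46 = 67.4% → Pool A
Medicine: Pool A 74/108 = 68.5%, the domestic pool 237/425 = 55.8% → Pool A
Engineering: Pool A 209/813 = 25.7%, the domestic pool 103/717 = 14.4% → Pool A
Overall: Pool A 425/1171 = 36.3%, the domestic pool 448/1393 = 32.2% → Pool A

Pool A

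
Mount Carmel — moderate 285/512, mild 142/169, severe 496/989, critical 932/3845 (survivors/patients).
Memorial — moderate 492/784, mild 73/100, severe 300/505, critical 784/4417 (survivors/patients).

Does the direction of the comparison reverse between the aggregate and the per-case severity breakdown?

No

Moderate: Mount Carmel 285/512 = 55.7%, Memorial 492/784 = 62.8% → Memorial
Mild: Mount Carmel 142/169 = 84.0%, Memorial 73/100 = 73.0% → Mount Carmel
Severe: Mount Carmel 496/989 = 50.2%, Memorial 300/505 = 59.4% → Memorial
Critical: Mount Carmel 932/3845 = 24.2%, Memorial 784/4417 = 17.7% → Mount Carmel
Overall: Mount Carmel 1855/5515 = 33.6%, Memorial 1649/5806 = 28.4% → Mount Carmel
Neither sweeps: Mount Carmel wins 2 of 4 groups, Memorial wins 2. Mount Carmel wins overall but not every group — no Simpson reversal.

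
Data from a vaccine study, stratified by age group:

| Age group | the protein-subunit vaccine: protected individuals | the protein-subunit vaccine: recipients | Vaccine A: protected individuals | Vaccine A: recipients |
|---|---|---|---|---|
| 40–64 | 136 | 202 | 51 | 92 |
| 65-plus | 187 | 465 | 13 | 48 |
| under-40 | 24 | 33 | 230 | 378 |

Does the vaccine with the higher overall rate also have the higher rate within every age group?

40–64: the protein-subunit vaccine 136/202 = 67.3%, Vaccine A 51/92 = 55.4% → the protein-subunit vaccine
65-plus: the protein-subunit vaccine 187/465 = 40.2%, Vaccine A 13/48 = 27.1% → the protein-subunit vaccine
Under-40: the protein-subunit vaccine 24/33 = 72.7%, Vaccine A 230/378 = 60.8% → the protein-subunit vaccine
Overall: the protein-subunit vaccine 347/700 = 49.6%, Vaccine A 294/518 = 56.8% → Vaccine A
The protein-subunit vaccine wins each age group but Vaccine A wins overall — the comparison reverses. The protein-subunit vaccine's recipients skew toward 65-plus, which has a lower base rate.

No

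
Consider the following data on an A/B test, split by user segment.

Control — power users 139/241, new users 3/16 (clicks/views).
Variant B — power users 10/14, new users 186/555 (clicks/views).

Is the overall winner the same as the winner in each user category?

No

Power users: Control 139/241 = 57.7%, Variant B 10/14 = 71.4% → Variant B
New users: Control 3/16 = 18.8%, Variant B 186/555 = 33.5% → Variant B
Overall: Control 142/257 = 55.3%, Variant B 196/569 = 34.4% → Control
Variant B wins each user group but Control wins overall — the comparison reverses. Variant B's views skew toward new users, which has a lower base rate.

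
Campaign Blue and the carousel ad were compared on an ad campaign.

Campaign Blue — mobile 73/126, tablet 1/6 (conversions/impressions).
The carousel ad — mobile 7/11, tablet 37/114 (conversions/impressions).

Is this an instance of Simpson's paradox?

Yes

Mobile: Campaign Blue 73/126 = 57.9%, the carousel ad 7/11 = 63.6% → the carousel ad
Tablet: Campaign Blue 1/6 = 16.7%, the carousel ad 37/114 = 32.5% → the carousel ad
Overall: Campaign Blue 74/132 = 56.1%, the carousel ad 44/125 = 35.2% → Campaign Blue
The carousel ad wins each device group but Campaign Blue wins overall — the comparison reverses. The carousel ad's impressions skew toward tablet, which has a lower base rate.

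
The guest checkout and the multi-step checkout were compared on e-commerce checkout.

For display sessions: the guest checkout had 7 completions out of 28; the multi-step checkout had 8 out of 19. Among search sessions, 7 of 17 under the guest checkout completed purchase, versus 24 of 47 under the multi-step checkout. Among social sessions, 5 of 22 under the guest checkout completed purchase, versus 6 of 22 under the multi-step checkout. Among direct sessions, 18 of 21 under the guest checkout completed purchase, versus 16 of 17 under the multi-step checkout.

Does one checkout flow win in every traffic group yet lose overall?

No

Display: the guest checkout 7/28 = 25.0%, the multi-step checkout 8/19 = 42.1% → the multi-step checkout
Search: the guest checkout 7/17 = 41.2%, the multi-step checkout 24/47 = 51.1% → the multi-step checkout
Social: the guest checkout 5/22 = 22.7%, the multi-step checkout 6/22 = 27.3% → the multi-step checkout
Direct: the guest checkout 18/21 = 85.7%, the multi-step checkout 16/17 = 94.1% → the multi-step checkout
Overall: the guest checkout 37/88 = 42.0%, the multi-step checkout 54/105 = 51.4% → the multi-step checkout
The multi-step checkout wins overall and in every traffic group — no reversal.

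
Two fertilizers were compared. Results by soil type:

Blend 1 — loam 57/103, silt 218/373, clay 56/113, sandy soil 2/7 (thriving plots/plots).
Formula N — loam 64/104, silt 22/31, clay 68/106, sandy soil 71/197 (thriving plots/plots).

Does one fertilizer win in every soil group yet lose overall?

Yes

Loam: Blend 1 57/103 = 55.3%, Formula N 64/104 = 61.5% → Formula N
Silt: Blend 1 218/373 = 58.4%, Formula N 22/31 = 71.0% → Formula N
Clay: Blend 1 56/113 = 49.6%, Formula N 68/106 = 64.2% → Formula N
Sandy soil: Blend 1 2/7 = 28.6%, Formula N 71/197 = 36.0% → Formula N
Overall: Blend 1 333/596 = 55.9%, Formula N 225/438 = 51.4% → Blend 1
Formula N wins each soil group but Blend 1 wins overall — the comparison reverses. Formula N's plots skew toward sandy soil, which has a lower base rate.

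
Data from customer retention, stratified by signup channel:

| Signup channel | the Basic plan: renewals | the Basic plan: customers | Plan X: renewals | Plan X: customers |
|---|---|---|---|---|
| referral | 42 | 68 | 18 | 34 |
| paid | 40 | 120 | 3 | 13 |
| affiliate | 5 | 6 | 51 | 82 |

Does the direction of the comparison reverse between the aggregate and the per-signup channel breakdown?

Referral: the Basic plan 42/68 = 61.8%, Plan X 18/34 = 52.9% → the Basic plan
Paid: the Basic plan 40/120 = 33.3%, Plan X 3/13 = 23.1% → the Basic plan
Affiliate: the Basic plan 5/6 = 83.3%, Plan X 51/82 = 62.2% → the Basic plan
Overall: the Basic plan 87/194 = 44.8%, Plan X 72/129 = 55.8% → Plan X
The Basic plan wins each signup group but Plan X wins overall — the comparison reverses. The Basic plan's customers skew toward paid, which has a lower base rate.

Yes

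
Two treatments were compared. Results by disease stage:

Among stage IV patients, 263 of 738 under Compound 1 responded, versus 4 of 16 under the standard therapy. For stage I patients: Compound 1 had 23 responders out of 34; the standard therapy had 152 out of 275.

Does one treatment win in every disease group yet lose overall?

Stage IV: Compound 1 263/738 = 35.6%, the standard therapy 4/16 = 25.0% → Compound 1
Stage I: Compound 1 23/34 = 67.6%, the standard therapy 152/275 = 55.3% → Compound 1
Overall: Compound 1 286/772 = 37.0%, the standard therapy 156/291 = 53.6% → the standard therapy
Compound 1 wins each disease group but the standard therapy wins overall — the comparison reverses. Compound 1's patients skew toward stage IV, which has a lower base rate.

Yes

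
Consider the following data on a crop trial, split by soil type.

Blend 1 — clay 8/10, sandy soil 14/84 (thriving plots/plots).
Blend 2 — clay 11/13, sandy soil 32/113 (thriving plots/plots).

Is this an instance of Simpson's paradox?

No

Clay: Blend 1 8/10 = 80.0%, Blend 2 11/13 = 84.6% → Blend 2
Sandy soil: Blend 1 14/84 = 16.7%, Blend 2 32/113 = 28.3% → Blend 2
Overall: Blend 1 22/94 = 23.4%, Blend 2 43/126 = 34.1% → Blend 2
Blend 2 wins overall and in every soil group — no reversal.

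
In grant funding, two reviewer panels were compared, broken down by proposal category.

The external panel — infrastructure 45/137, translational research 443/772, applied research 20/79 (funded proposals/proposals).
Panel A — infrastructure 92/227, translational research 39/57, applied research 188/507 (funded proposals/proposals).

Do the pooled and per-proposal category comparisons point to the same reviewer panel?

No

Infrastructure: the external panel 45/137 = 32.8%, Panel A 92/227 = 40.5% → Panel A
Translational research: the external panel 443/772 = 57.4%, Panel A 39/57 = 68.4% → Panel A
Applied research: the external panel 20/79 = 25.3%, Panel A 188/507 = 37.1% → Panel A
Overall: the external panel 508/988 = 51.4%, Panel A 319/791 = 40.3% → the external panel
Panel A wins each proposal group but the external panel wins overall — the comparison reverses. Panel A's proposals skew toward applied research, which has a lower base rate.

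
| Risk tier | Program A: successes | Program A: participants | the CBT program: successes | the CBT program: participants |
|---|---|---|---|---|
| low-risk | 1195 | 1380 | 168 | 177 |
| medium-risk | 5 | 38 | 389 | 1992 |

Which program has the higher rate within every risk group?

the CBT program

Low-risk: Program A 1195/1380 = 86.6%, the CBT program 168/177 = 94.9% → the CBT program
Medium-risk: Program A 5/38 = 13.2%, the CBT program 389/1992 = 19.5% → the CBT program
The CBT program has the higher rate in both groups.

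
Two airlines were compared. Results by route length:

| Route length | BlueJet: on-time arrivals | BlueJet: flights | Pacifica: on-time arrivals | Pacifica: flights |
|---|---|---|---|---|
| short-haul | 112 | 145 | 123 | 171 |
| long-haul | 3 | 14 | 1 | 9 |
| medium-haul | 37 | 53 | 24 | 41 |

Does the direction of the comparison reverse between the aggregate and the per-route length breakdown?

No

Short-haul: BlueJet 112/145 = 77.2%, Pacifica 123/171 = 71.9% → BlueJet
Long-haul: BlueJet 3/14 = 21.4%, Pacifica 1/9 = 11.1% → BlueJet
Medium-haul: BlueJet 37/53 = 69.8%, Pacifica 24/41 = 58.5% → BlueJet
Overall: BlueJet 152/212 = 71.7%, Pacifica 148/221 = 67.0% → BlueJet
BlueJet wins overall and in every route group — no reversal.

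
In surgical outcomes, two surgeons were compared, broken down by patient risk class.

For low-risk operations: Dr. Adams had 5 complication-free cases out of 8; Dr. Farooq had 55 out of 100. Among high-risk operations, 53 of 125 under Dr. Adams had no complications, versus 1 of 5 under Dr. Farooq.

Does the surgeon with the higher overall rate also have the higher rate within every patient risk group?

No

Low-risk: Dr. Adams 5/8 = 62.5%, Dr. Farooq 55/100 = 55.0% → Dr. Adams
High-risk: Dr. Adams 53/125 = 42.4%, Dr. Farooq 1/5 = 20.0% → Dr. Adams
Overall: Dr. Adams 58/133 = 43.6%, Dr. Farooq 56/105 = 53.3% → Dr. Farooq
Dr. Adams wins each patient risk group but Dr. Farooq wins overall — the comparison reverses. Dr. Adams's operations skew toward high-risk, which has a lower base rate.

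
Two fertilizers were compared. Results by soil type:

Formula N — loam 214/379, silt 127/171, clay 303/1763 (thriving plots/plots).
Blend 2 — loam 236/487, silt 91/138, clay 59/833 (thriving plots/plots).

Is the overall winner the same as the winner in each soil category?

Yes

Loam: Formula N 214/379 = 56.5%, Blend 2 236/487 = 48.5% → Formula N
Silt: Formula N 127/171 = 74.3%, Blend 2 91/138 = 65.9% → Formula N
Clay: Formula N 303/1763 = 17.2%, Blend 2 59/833 = 7.1% → Formula N
Overall: Formula N 644/2313 = 27.8%, Blend 2 386/1458 = 26.5% → Formula N
Formula N wins overall and in every soil group — no reversal.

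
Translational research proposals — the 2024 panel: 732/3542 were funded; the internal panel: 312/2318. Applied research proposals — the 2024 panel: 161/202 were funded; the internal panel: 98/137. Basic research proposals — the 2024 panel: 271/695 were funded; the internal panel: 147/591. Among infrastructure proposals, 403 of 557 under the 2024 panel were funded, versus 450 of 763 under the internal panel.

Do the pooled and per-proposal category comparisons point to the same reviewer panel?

Translational research: the 2024 panel 732/3542 = 20.7%, the internal panel 312/2318 = 13.5% → the 2024 panel
Applied research: the 2024 panel 161/202 = 79.7%, the internal panel 98/137 = 71.5% → the 2024 panel
Basic research: the 2024 panel 271/695 = 39.0%, the internal panel 147/591 = 24.9% → the 2024 panel
Infrastructure: the 2024 panel 403/557 = 72.4%, the internal panel 450/763 = 59.0% → the 2024 panel
Overall: the 2024 panel 1567/4996 = 31.4%, the internal panel 1007/3809 = 26.4% → the 2024 panel
The 2024 panel wins overall and in every proposal group — no reversal.

Yes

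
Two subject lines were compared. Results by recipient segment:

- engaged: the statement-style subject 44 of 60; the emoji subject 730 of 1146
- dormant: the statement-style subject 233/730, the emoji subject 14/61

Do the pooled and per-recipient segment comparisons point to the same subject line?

Engaged: the statement-style subject 44/60 = 73.3%, the emoji subject 730/1146 = 63.7% → the statement-style subject
Dormant: the statement-style subject 233/730 = 31.9%, the emoji subject 14/61 = 23.0% → the statement-style subject
Overall: the statement-style subject 277/790 = 35.1%, the emoji subject 744/1207 = 61.6% → the emoji subject
The statement-style subject wins each recipient group but the emoji subject wins overall — the comparison reverses. The statement-style subject's sends skew toward dormant, which has a lower base rate.

No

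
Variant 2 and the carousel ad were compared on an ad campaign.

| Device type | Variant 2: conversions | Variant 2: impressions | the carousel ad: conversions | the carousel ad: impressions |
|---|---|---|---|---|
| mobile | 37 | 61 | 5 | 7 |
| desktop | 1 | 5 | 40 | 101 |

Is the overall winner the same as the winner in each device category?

Mobile: Variant 2 37/61 = 60.7%, the carousel ad 5/7 = 71.4% → the carousel ad
Desktop: Variant 2 1/5 = 20.0%, the carousel ad 40/101 = 39.6% → the carousel ad
Overall: Variant 2 38/66 = 57.6%, the carousel ad 45/108 = 41.7% → Variant 2
The carousel ad wins each device group but Variant 2 wins overall — the comparison reverses. The carousel ad's impressions skew toward desktop, which has a lower base rate.

No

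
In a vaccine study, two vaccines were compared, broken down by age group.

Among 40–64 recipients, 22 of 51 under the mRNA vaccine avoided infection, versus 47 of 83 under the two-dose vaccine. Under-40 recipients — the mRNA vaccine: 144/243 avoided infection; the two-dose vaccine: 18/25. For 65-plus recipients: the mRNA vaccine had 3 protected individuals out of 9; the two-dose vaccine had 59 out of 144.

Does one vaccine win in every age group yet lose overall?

40–64: the mRNA vaccine 22/51 = 43.1%, the two-dose vaccine 47/83 = 56.6% → the two-dose vaccine
Under-40: the mRNA vaccine 144/243 = 59.3%, the two-dose vaccine 18/25 = 72.0% → the two-dose vaccine
65-plus: the mRNA vaccine 3/9 = 33.3%, the two-dose vaccine 59/144 = 41.0% → the two-dose vaccine
Overall: the mRNA vaccine 169/303 = 55.8%, the two-dose vaccine 124/252 = 49.2% → the mRNA vaccine
The two-dose vaccine wins each age group but the mRNA vaccine wins overall — the comparison reverses. The two-dose vaccine's recipients skew toward 65-plus, which has a lower base rate.

Yes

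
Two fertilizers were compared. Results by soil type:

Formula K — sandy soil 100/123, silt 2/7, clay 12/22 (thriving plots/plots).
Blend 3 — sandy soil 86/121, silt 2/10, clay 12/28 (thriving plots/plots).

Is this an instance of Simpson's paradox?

No

Sandy soil: Formula K 100/123 = 81.3%, Blend 3 86/121 = 71.1% → Formula K
Silt: Formula K 2/7 = 28.6%, Blend 3 2/10 = 20.0% → Formula K
Clay: Formula K 12/22 = 54.5%, Blend 3 12/28 = 42.9% → Formula K
Overall: Formula K 114/152 = 75.0%, Blend 3 100/159 = 62.9% → Formula K
Formula K wins overall and in every soil group — no reversal.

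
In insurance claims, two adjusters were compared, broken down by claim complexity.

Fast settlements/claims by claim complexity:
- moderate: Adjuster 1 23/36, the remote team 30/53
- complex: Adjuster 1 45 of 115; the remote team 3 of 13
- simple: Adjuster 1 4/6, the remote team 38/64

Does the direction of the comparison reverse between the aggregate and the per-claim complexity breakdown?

Yes

Moderate: Adjuster 1 23/36 = 63.9%, the remote team 30/53 = 56.6% → Adjuster 1
Complex: Adjuster 1 45/115 = 39.1%, the remote team 3/13 = 23.1% → Adjuster 1
Simple: Adjuster 1 4/6 = 66.7%, the remote team 38/64 = 59.4% → Adjuster 1
Overall: Adjuster 1 72/157 = 45.9%, the remote team 71/130 = 54.6% → the remote team
Adjuster 1 wins each claim group but the remote team wins overall — the comparison reverses. Adjuster 1's claims skew toward complex, which has a lower base rate.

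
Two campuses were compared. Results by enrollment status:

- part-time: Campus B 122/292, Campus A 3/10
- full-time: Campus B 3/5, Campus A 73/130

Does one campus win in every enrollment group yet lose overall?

Part-time: Campus B 122/292 = 41.8%, Campus A 3/10 = 30.0% → Campus B
Full-time: Campus B 3/5 = 60.0%, Campus A 73/130 = 56.2% → Campus B
Overall: Campus B 125/297 = 42.1%, Campus A 76/140 = 54.3% → Campus A
Campus B wins each enrollment group but Campus A wins overall — the comparison reverses. Campus B's students skew toward part-time, which has a lower base rate.

Yes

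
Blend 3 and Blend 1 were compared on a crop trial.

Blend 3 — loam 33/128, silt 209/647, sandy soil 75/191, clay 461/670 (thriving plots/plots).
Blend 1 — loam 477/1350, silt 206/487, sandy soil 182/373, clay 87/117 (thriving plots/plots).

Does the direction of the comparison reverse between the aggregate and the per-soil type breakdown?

Loam: Blend 3 33/128 = 25.8%, Blend 1 477/1350 = 35.3% → Blend 1
Silt: Blend 3 209/647 = 32.3%, Blend 1 206/487 = 42.3% → Blend 1
Sandy soil: Blend 3 75/191 = 39.3%, Blend 1 182/373 = 48.8% → Blend 1
Clay: Blend 3 461/670 = 68.8%, Blend 1 87/117 = 74.4% → Blend 1
Overall: Blend 3 778/1636 = 47.6%, Blend 1 952/2327 = 40.9% → Blend 3
Blend 1 wins each soil group but Blend 3 wins overall — the comparison reverses. Blend 1's plots skew toward loam, which has a lower base rate.

Yes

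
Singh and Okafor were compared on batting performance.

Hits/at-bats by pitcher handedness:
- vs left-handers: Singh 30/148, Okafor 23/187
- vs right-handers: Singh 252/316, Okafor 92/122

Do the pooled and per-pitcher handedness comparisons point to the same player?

Yes

Vs left-handers: Singh 30/148 = 20.3%, Okafor 23/187 = 12.3% → Singh
Vs right-handers: Singh 252/316 = 79.7%, Okafor 92/122 = 75.4% → Singh
Overall: Singh 282/464 = 60.8%, Okafor 115/309 = 37.2% → Singh
Singh wins overall and in every pitcher group — no reversal.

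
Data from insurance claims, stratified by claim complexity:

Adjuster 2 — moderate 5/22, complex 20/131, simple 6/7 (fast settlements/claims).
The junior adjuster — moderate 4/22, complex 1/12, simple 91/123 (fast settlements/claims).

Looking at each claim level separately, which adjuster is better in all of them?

Moderate: Adjuster 2 5/22 = 22.7%, the junior adjuster 4/22 = 18.2% → Adjuster 2
Complex: Adjuster 2 20/131 = 15.3%, the junior adjuster 1/12 = 8.3% → Adjuster 2
Simple: Adjuster 2 6/7 = 85.7%, the junior adjuster 91/123 = 74.0% → Adjuster 2
Adjuster 2 has the higher rate in all 3 groups.

Adjuster 2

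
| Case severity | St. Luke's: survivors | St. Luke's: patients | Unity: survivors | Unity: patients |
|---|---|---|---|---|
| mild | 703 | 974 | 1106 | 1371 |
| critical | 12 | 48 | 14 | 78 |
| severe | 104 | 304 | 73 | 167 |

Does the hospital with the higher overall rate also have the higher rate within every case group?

Mild: St. Luke's 703/974 = 72.2%, Unity 1106/1371 = 80.7% → Unity
Critical: St. Luke's 12/48 = 25.0%, Unity 14/78 = 17.9% → St. Luke's
Severe: St. Luke's 104/304 = 34.2%, Unity 73/167 = 43.7% → Unity
Overall: St. Luke's 819/1326 = 61.8%, Unity 1193/1616 = 73.8% → Unity
Neither sweeps: St. Luke's wins 1 of 3 groups, Unity wins 2. Unity wins overall but not every group — no Simpson reversal.

No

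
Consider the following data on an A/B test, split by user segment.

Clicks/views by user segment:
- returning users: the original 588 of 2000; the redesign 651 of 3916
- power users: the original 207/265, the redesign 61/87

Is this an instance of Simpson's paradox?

Returning users: the original 588/2000 = 29.4%, the redesign 651/3916 = 16.6% → the original
Power users: the original 207/265 = 78.1%, the redesign 61/87 = 70.1% → the original
Overall: the original 795/2265 = 35.1%, the redesign 712/4003 = 17.8% → the original
The original wins overall and in every user group — no reversal.

No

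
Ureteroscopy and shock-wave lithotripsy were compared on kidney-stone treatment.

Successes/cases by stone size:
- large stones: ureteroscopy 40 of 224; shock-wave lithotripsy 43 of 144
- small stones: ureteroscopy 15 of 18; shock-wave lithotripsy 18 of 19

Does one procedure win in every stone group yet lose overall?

No

Large stones: ureteroscopy 40/224 = 17.9%, shock-wave lithotripsy 43/144 = 29.9% → shock-wave lithotripsy
Small stones: ureteroscopy 15/18 = 83.3%, shock-wave lithotripsy 18/19 = 94.7% → shock-wave lithotripsy
Overall: ureteroscopy 55/242 = 22.7%, shock-wave lithotripsy 61/163 = 37.4% → shock-wave lithotripsy
Shock-wave lithotripsy wins overall and in every stone group — no reversal.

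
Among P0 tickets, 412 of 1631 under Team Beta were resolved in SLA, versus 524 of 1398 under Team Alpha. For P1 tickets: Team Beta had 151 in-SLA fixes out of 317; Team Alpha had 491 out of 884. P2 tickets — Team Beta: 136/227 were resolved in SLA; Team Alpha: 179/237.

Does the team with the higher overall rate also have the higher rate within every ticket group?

P0: Team Beta 412/1631 = 25.3%, Team Alpha 524/1398 = 37.5% → Team Alpha
P1: Team Beta 151/317 = 47.6%, Team Alpha 491/884 = 55.5% → Team Alpha
P2: Team Beta 136/227 = 59.9%, Team Alpha 179/237 = 75.5% → Team Alpha
Overall: Team Beta 699/2175 = 32.1%, Team Alpha 1194/2519 = 47.4% → Team Alpha
Team Alpha wins overall and in every ticket group — no reversal.

Yes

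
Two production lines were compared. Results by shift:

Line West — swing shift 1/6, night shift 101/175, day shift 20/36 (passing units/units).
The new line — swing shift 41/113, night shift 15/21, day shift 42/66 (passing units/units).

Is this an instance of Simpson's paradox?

Swing shift: Line West 1/6 = 16.7%, the new line 41/113 = 36.3% → the new line
Night shift: Line West 101/175 = 57.7%, the new line 15/21 = 71.4% → the new line
Day shift: Line West 20/36 = 55.6%, the new line 42/66 = 63.6% → the new line
Overall: Line West 122/217 = 56.2%, the new line 98/200 = 49.0% → Line West
The new line wins each shift group but Line West wins overall — the comparison reverses. The new line's units skew toward swing shift, which has a lower base rate.

Yes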